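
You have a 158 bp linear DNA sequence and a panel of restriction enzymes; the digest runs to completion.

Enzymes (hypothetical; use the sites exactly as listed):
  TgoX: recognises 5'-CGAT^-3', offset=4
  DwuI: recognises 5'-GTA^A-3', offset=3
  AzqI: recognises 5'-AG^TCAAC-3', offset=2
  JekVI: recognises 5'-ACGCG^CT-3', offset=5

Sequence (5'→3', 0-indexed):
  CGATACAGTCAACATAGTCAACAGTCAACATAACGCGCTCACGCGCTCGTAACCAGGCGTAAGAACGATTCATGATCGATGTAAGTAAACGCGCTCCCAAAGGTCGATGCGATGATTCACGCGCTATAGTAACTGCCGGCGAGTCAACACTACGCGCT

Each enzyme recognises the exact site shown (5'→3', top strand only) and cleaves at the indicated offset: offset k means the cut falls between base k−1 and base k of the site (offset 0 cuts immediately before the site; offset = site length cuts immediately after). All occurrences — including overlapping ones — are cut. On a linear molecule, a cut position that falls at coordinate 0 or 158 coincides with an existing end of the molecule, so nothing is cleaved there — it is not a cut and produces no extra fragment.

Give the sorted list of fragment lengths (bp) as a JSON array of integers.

[2,3,4,4,4,5,6,6,7,8,8,8,9,10,10,11,12,13,13,15]

Site scan:
  TgoX (CGAT, off=4): starts [0, 65, 76, 104, 109] → cuts [4, 69, 80, 108, 113]
  DwuI (GTAA, off=3): starts [48, 58, 80, 84, 128] → cuts [51, 61, 83, 87, 131]
  AzqI (AGTCAAC, off=2): starts [6, 15, 22, 141] → cuts [8, 17, 24, 143]
  JekVI (ACGCGCT, off=5): starts [32, 40, 88, 118, 151] → cuts [37, 45, 93, 123, 156]

All cut coordinates (distinct, sorted): [4, 8, 17, 24, 37, 45, 51, 61, 69, 80, 83, 87, 93, 108, 113, 123, 131, 143, 156]

Fragment lengths:
  [0,4): 4 bp
  [4,8): 4 bp
  [8,17): 9 bp
  [17,24): 7 bp
  [24,37): 13 bp
  [37,45): 8 bp
  [45,51): 6 bp
  [51,61): 10 bp
  [61,69): 8 bp
  [69,80): 11 bp
  [80,83): 3 bp
  [83,87): 4 bp
  [87,93): 6 bp
  [93,108): 15 bp
  [108,113): 5 bp
  [113,123): 10 bp
  [123,131): 8 bp
  [131,143): 12 bp
  [143,156): 13 bp
  [156,158): 2 bp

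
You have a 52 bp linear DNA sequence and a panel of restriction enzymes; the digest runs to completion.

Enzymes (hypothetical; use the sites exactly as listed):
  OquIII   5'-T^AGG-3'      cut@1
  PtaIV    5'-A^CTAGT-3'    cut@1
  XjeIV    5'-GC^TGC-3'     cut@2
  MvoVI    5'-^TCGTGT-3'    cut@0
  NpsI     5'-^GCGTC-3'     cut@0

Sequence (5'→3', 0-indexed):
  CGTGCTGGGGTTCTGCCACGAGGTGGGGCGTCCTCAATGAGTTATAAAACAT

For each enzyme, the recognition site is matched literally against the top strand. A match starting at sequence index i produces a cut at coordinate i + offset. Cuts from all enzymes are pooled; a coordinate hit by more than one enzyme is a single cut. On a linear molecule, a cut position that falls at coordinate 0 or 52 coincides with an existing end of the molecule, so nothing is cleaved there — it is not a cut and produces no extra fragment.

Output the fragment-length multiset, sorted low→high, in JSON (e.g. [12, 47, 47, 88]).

Scan for sites:
  OquIII (TAGG, off=1): no sites
  PtaIV (ACTAGT, off=1): no sites
  XjeIV (GCTGC, off=2): no sites
  MvoVI (TCGTGT, off=0): no sites
  NpsI GCGTC/0: at [27] ⇒ [27]

All cut coordinates (distinct, sorted): [27]

Fragments:
  [0,27): 27 bp
  [27,52): 25 bp

[25,27]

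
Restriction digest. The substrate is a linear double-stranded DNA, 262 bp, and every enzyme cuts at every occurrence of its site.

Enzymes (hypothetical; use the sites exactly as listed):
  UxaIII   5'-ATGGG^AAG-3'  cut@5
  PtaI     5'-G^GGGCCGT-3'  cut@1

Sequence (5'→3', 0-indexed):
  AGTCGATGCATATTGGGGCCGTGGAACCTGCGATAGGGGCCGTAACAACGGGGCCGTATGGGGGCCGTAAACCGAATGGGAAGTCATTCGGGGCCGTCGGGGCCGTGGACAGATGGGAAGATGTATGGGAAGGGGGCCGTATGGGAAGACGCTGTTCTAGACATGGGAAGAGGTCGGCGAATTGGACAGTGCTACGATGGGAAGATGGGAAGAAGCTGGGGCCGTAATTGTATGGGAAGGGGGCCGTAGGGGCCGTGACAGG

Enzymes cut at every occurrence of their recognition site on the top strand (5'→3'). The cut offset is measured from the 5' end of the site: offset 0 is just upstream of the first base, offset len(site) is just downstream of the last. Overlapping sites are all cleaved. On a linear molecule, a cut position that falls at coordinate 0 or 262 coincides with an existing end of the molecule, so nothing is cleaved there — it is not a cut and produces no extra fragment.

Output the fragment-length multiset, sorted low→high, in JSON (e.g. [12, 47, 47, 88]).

Site scan:
  UxaIII ATGGGAAG/5: at [75, 112, 124, 140, 162, 196, 204, 231] ⇒ [80, 117, 129, 145, 167, 201, 209, 236]
  PtaI GGGGCCGT/1: at [14, 35, 49, 60, 89, 98, 132, 217, 239, 248] ⇒ [15, 36, 50, 61, 90, 99, 133, 218, 240, 249]

Pooled cuts: [15, 36, 50, 61, 80, 90, 99, 117, 129, 133, 145, 167, 201, 209, 218, 236, 240, 249]

Fragment lengths:
  [0,15): 15 bp
  [15,36): 21 bp
  [36,50): 14 bp
  [50,61): 11 bp
  [61,80): 19 bp
  [80,90): 10 bp
  [90,99): 9 bp
  [99,117): 18 bp
  [117,129): 12 bp
  [129,133): 4 bp
  [133,145): 12 bp
  [145,167): 22 bp
  [167,201): 34 bp
  [201,209): 8 bp
  [209,218): 9 bp
  [218,236): 18 bp
  [236,240): 4 bp
  [240,249): 9 bp
  [249,262): 13 bp

[4,4,8,9,9,9,10,11,12,12,13,14,15,18,18,19,21,22,34]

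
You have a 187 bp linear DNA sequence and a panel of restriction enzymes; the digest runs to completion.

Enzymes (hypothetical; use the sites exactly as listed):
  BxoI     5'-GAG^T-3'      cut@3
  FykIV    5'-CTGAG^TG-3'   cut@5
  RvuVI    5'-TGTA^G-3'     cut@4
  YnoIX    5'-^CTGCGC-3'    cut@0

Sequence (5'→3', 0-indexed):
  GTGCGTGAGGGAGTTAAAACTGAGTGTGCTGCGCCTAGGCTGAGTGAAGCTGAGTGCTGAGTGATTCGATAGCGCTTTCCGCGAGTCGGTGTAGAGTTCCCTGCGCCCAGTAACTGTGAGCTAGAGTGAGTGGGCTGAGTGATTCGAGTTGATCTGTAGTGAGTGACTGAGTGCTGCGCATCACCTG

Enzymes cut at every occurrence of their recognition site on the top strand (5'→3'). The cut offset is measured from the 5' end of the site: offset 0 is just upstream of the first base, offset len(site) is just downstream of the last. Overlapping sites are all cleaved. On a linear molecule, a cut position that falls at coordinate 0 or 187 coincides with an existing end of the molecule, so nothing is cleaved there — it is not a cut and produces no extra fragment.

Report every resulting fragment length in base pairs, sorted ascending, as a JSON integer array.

[2,3,4,4,4,5,7,8,8,9,9,10,10,11,13,14,16,24,26]

Scan for sites:
  BxoI GAGT/3: at [10, 21, 41, 51, 58, 82, 93, 123, 127, 136, 145, 160, 168] ⇒ [13, 24, 44, 54, 61, 85, 96, 126, 130, 139, 148, 163, 171]
  FykIV CTGAGTG/5: at [19, 39, 49, 56, 134, 166] ⇒ [24, 44, 54, 61, 139, 171]
  RvuVI TGTAG/4: at [89, 154] ⇒ [93, 158]
  YnoIX CTGCGC/0: at [28, 100, 173] ⇒ [28, 100, 173]

All cut coordinates (distinct, sorted): [13, 24, 28, 44, 54, 61, 85, 93, 96, 100, 126, 130, 139, 148, 158, 163, 171, 173]

Fragments:
  [0,13): 13 bp
  [13,24): 11 bp
  [24,28): 4 bp
  [28,44): 16 bp
  [44,54): 10 bp
  [54,61): 7 bp
  [61,85): 24 bp
  [85,93): 8 bp
  [93,96): 3 bp
  [96,100): 4 bp
  [100,126): 26 bp
  [126,130): 4 bp
  [130,139): 9 bp
  [139,148): 9 bp
  [148,158): 10 bp
  [158,163): 5 bp
  [163,171): 8 bp
  [171,173): 2 bp
  [173,187): 14 bp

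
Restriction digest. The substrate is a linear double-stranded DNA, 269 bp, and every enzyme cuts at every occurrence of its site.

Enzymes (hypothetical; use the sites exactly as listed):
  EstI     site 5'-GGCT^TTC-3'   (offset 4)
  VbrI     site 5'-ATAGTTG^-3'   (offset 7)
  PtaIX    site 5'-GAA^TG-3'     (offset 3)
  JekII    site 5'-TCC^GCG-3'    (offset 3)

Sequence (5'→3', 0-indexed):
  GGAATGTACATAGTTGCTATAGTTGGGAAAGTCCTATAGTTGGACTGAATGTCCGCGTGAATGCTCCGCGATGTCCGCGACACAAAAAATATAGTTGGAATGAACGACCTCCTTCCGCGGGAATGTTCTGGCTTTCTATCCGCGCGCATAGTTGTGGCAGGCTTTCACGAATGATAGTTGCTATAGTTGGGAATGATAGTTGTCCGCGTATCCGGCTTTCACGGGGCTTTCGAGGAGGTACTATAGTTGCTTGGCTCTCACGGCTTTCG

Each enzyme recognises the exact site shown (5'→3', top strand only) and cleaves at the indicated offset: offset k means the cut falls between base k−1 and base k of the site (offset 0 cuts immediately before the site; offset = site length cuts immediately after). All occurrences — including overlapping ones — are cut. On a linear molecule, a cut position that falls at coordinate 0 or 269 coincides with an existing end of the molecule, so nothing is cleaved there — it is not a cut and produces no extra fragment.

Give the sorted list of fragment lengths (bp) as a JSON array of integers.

Site scan:
  EstI GGCTTTC/4: at [129, 159, 213, 224, 261] ⇒ [133, 163, 217, 228, 265]
  VbrI ATAGTTG/7: at [9, 18, 35, 90, 147, 173, 182, 195, 242] ⇒ [16, 25, 42, 97, 154, 180, 189, 202, 249]
  PtaIX GAATG/3: at [1, 46, 58, 97, 120, 168, 190] ⇒ [4, 49, 61, 100, 123, 171, 193]
  JekII TCCGCG/3: at [51, 64, 73, 113, 138, 202] ⇒ [54, 67, 76, 116, 141, 205]

Pooled cuts: [4, 16, 25, 42, 49, 54, 61, 67, 76, 97, 100, 116, 123, 133, 141, 154, 163, 171, 180, 189, 193, 202, 205, 217, 228, 249, 265]

Fragment lengths:
  [0,4): 4 bp
  [4,16): 12 bp
  [16,25): 9 bp
  [25,42): 17 bp
  [42,49): 7 bp
  [49,54): 5 bp
  [54,61): 7 bp
  [61,67): 6 bp
  [67,76): 9 bp
  [76,97): 21 bp
  [97,100): 3 bp
  [100,116): 16 bp
  [116,123): 7 bp
  [123,133): 10 bp
  [133,141): 8 bp
  [141,154): 13 bp
  [154,163): 9 bp
  [163,171): 8 bp
  [171,180): 9 bp
  [180,189): 9 bp
  [189,193): 4 bp
  [193,202): 9 bp
  [202,205): 3 bp
  [205,217): 12 bp
  [217,228): 11 bp
  [228,249): 21 bp
  [249,265): 16 bp
  [265,269): 4 bp

[3,3,4,4,4,5,6,7,7,7,8,8,9,9,9,9,9,9,10,11,12,12,13,16,16,17,21,21]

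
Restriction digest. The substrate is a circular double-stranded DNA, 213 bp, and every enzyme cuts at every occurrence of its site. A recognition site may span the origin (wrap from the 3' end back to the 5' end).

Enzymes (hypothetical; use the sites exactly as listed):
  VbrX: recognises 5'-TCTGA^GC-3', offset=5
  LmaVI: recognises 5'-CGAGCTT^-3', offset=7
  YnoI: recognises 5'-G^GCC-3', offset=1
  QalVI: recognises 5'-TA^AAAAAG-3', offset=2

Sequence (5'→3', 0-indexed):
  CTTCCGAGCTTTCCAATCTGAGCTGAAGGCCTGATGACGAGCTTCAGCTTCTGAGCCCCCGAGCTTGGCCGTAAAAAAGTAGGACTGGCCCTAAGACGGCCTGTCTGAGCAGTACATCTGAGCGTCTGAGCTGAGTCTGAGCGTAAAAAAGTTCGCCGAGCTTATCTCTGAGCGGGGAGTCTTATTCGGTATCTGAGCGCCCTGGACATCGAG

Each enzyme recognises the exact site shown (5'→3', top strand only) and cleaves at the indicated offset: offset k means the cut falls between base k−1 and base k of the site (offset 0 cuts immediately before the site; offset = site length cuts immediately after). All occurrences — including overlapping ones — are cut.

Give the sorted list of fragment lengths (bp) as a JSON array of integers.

Per-enzyme occurrences:
  VbrX (TCTGAGC, off=5): starts [16, 49, 103, 116, 124, 135, 166, 191] → cuts [21, 54, 108, 121, 129, 140, 171, 196]
  LmaVI (CGAGCTT, off=7): starts [4, 37, 59, 156, 209] → cuts [3, 11, 44, 66, 163]
  YnoI (GGCC, off=1): starts [27, 66, 86, 97] → cuts [28, 67, 87, 98]
  QalVI (TAAAAAAG, off=2): starts [71, 143] → cuts [73, 145]

Pooled cuts: [3, 11, 21, 28, 44, 54, 66, 67, 73, 87, 98, 108, 121, 129, 140, 145, 163, 171, 196]

Fragment lengths:
  3→11: 8 bp
  11→21: 10 bp
  21→28: 7 bp
  28→44: 16 bp
  44→54: 10 bp
  54→66: 12 bp
  66→67: 1 bp
  67→73: 6 bp
  73→87: 14 bp
  87→98: 11 bp
  98→108: 10 bp
  108→121: 13 bp
  121→129: 8 bp
  129→140: 11 bp
  140→145: 5 bp
  145→163: 18 bp
  163→171: 8 bp
  171→196: 25 bp
  196→3 (wrap): 213-196+3 = 20 bp

[1,5,6,7,8,8,8,10,10,10,11,11,12,13,14,16,18,20,25]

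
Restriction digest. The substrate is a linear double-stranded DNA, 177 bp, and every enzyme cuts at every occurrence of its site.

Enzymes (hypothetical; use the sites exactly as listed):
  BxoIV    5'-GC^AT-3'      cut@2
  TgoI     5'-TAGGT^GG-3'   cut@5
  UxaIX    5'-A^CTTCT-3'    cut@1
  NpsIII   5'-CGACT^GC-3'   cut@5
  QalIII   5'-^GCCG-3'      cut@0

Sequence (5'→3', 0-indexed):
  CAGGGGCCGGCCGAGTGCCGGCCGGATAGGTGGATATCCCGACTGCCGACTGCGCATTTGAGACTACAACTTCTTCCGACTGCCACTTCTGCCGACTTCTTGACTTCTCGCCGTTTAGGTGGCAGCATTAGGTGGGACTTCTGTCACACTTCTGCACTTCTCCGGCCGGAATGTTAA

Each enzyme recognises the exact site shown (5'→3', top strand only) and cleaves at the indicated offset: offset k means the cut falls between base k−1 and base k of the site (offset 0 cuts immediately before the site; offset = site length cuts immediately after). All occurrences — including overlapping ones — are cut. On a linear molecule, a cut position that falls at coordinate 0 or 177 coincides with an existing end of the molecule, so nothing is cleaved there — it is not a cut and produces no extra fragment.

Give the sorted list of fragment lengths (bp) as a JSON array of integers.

[4,4,4,4,4,5,5,5,6,6,7,7,7,8,8,8,11,11,11,12,13,13,14]

Scan for sites:
  BxoIV GCAT/2: at [53, 124] ⇒ [55, 126]
  TgoI TAGGTGG/5: at [26, 115, 128] ⇒ [31, 120, 133]
  UxaIX ACTTCT/1: at [68, 84, 94, 102, 136, 147, 155] ⇒ [69, 85, 95, 103, 137, 148, 156]
  NpsIII CGACTGC/5: at [39, 46, 76] ⇒ [44, 51, 81]
  QalIII GCCG/0: at [5, 9, 16, 20, 44, 90, 109, 164] ⇒ [5, 9, 16, 20, 44, 90, 109, 164]

Pooled cuts: [5, 9, 16, 20, 31, 44, 51, 55, 69, 81, 85, 90, 95, 103, 109, 120, 126, 133, 137, 148, 156, 164]

Fragment lengths:
  [0,5): 5 bp
  [5,9): 4 bp
  [9,16): 7 bp
  [16,20): 4 bp
  [20,31): 11 bp
  [31,44): 13 bp
  [44,51): 7 bp
  [51,55): 4 bp
  [55,69): 14 bp
  [69,81): 12 bp
  [81,85): 4 bp
  [85,90): 5 bp
  [90,95): 5 bp
  [95,103): 8 bp
  [103,109): 6 bp
  [109,120): 11 bp
  [120,126): 6 bp
  [126,133): 7 bp
  [133,137): 4 bp
  [137,148): 11 bp
  [148,156): 8 bp
  [156,164): 8 bp
  [164,177): 13 bp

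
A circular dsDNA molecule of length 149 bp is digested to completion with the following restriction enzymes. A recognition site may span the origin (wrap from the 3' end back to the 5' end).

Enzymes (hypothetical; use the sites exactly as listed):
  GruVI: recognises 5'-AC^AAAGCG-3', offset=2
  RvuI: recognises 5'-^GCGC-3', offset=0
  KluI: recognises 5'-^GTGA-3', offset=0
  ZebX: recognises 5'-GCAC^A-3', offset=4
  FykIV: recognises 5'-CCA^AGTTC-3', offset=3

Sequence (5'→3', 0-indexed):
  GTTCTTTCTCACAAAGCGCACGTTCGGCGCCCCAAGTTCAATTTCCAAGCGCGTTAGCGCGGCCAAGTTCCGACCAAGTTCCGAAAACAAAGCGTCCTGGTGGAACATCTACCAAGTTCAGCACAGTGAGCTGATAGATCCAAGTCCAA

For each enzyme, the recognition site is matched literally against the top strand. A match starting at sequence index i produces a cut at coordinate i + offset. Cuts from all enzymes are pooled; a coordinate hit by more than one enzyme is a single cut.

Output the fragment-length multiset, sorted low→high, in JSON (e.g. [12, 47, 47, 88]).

[1,3,8,8,9,10,11,11,12,13,14,23,26]

Site scan:
  GruVI ACAAAGCG/2: at [10, 86] ⇒ [12, 88]
  RvuI GCGC/0: at [15, 26, 48, 56] ⇒ [15, 26, 48, 56]
  KluI GTGA/0: at [125] ⇒ [125]
  ZebX GCACA/4: at [120] ⇒ [124]
  FykIV CCAAGTTC/3: at [31, 62, 73, 111, 145] ⇒ [34, 65, 76, 114, 148]

All cut coordinates (distinct, sorted): [12, 15, 26, 34, 48, 56, 65, 76, 88, 114, 124, 125, 148]

Fragment lengths:
  12→15: 3 bp
  15→26: 11 bp
  26→34: 8 bp
  34→48: 14 bp
  48→56: 8 bp
  56→65: 9 bp
  65→76: 11 bp
  76→88: 12 bp
  88→114: 26 bp
  114→124: 10 bp
  124→125: 1 bp
  125→148: 23 bp
  148→12 (wrap): 149-148+12 = 13 bp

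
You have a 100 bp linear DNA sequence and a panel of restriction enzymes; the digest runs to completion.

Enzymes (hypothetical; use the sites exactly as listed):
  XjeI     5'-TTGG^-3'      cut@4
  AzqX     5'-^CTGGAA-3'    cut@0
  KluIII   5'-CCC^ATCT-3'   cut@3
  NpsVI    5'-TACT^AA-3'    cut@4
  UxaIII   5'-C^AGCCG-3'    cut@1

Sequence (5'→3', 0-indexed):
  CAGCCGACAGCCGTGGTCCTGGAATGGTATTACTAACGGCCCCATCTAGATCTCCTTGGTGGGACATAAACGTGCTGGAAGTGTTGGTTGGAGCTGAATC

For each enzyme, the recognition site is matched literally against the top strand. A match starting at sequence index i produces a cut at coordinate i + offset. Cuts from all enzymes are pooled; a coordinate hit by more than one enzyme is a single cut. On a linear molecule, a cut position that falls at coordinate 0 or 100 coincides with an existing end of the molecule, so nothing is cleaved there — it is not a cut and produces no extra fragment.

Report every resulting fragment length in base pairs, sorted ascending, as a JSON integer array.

Site scan:
  XjeI TTGG/4: at [55, 83, 87] ⇒ [59, 87, 91]
  AzqX CTGGAA/0: at [18, 74] ⇒ [18, 74]
  KluIII CCCATCT/3: at [40] ⇒ [43]
  NpsVI TACTAA/4: at [30] ⇒ [34]
  UxaIII CAGCCG/1: at [0, 7] ⇒ [1, 8]

All cut coordinates (distinct, sorted): [1, 8, 18, 34, 43, 59, 74, 87, 91]

Fragments:
  [0,1): 1 bp
  [1,8): 7 bp
  [8,18): 10 bp
  [18,34): 16 bp
  [34,43): 9 bp
  [43,59): 16 bp
  [59,74): 15 bp
  [74,87): 13 bp
  [87,91): 4 bp
  [91,100): 9 bp

[1,4,7,9,9,10,13,15,16,16]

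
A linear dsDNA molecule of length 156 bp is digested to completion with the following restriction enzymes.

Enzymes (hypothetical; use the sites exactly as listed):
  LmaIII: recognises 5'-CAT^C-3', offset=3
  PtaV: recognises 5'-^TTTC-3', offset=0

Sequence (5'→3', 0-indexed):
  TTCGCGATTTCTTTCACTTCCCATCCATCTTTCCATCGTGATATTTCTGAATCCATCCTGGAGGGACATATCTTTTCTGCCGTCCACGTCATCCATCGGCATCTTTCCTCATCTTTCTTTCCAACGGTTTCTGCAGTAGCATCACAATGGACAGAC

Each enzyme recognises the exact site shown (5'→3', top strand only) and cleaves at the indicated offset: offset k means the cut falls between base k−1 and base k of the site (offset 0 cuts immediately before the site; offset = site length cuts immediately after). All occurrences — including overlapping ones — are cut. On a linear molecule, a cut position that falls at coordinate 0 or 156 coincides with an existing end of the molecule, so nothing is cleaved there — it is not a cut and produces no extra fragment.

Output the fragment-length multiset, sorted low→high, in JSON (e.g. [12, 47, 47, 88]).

Site scan:
  LmaIII CATC/3: at [21, 25, 33, 53, 89, 93, 99, 109, 139] ⇒ [24, 28, 36, 56, 92, 96, 102, 112, 142]
  PtaV TTTC/0: at [7, 11, 29, 43, 73, 103, 113, 117, 127] ⇒ [7, 11, 29, 43, 73, 103, 113, 117, 127]

All cut coordinates (distinct, sorted): [7, 11, 24, 28, 29, 36, 43, 56, 73, 92, 96, 102, 103, 112, 113, 117, 127, 142]

Fragments:
  [0,7): 7 bp
  [7,11): 4 bp
  [11,24): 13 bp
  [24,28): 4 bp
  [28,29): 1 bp
  [29,36): 7 bp
  [36,43): 7 bp
  [43,56): 13 bp
  [56,73): 17 bp
  [73,92): 19 bp
  [92,96): 4 bp
  [96,102): 6 bp
  [102,103): 1 bp
  [103,112): 9 bp
  [112,113): 1 bp
  [113,117): 4 bp
  [117,127): 10 bp
  [127,142): 15 bp
  [142,156): 14 bp

[1,1,1,4,4,4,4,6,7,7,7,9,10,13,13,14,15,17,19]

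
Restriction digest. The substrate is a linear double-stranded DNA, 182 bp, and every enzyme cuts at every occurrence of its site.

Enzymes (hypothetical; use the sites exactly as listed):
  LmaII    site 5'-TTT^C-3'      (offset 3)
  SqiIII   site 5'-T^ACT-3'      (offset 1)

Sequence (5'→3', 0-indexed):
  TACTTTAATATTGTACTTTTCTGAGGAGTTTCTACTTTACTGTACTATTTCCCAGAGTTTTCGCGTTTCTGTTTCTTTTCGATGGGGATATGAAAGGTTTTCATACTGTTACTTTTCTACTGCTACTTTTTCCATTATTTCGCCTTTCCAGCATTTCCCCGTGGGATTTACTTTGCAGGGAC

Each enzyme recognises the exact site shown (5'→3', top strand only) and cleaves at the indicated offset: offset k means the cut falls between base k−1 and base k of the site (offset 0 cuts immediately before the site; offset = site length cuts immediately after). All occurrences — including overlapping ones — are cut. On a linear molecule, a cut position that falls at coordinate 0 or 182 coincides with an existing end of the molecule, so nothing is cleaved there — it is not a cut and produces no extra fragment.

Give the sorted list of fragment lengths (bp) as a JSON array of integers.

Per-enzyme occurrences:
  LmaII TTTC/3: at [17, 28, 47, 58, 65, 71, 76, 98, 113, 128, 137, 144, 153] ⇒ [20, 31, 50, 61, 68, 74, 79, 101, 116, 131, 140, 147, 156]
  SqiIII TACT/1: at [0, 13, 32, 37, 42, 103, 109, 117, 123, 168] ⇒ [1, 14, 33, 38, 43, 104, 110, 118, 124, 169]

Pooled cuts: [1, 14, 20, 31, 33, 38, 43, 50, 61, 68, 74, 79, 101, 104, 110, 116, 118, 124, 131, 140, 147, 156, 169]

Fragment lengths:
  [0,1): 1 bp
  [1,14): 13 bp
  [14,20): 6 bp
  [20,31): 11 bp
  [31,33): 2 bp
  [33,38): 5 bp
  [38,43): 5 bp
  [43,50): 7 bp
  [50,61): 11 bp
  [61,68): 7 bp
  [68,74): 6 bp
  [74,79): 5 bp
  [79,101): 22 bp
  [101,104): 3 bp
  [104,110): 6 bp
  [110,116): 6 bp
  [116,118): 2 bp
  [118,124): 6 bp
  [124,131): 7 bp
  [131,140): 9 bp
  [140,147): 7 bp
  [147,156): 9 bp
  [156,169): 13 bp
  [169,182): 13 bp

[1,2,2,3,5,5,5,6,6,6,6,6,7,7,7,7,9,9,11,11,13,13,13,22]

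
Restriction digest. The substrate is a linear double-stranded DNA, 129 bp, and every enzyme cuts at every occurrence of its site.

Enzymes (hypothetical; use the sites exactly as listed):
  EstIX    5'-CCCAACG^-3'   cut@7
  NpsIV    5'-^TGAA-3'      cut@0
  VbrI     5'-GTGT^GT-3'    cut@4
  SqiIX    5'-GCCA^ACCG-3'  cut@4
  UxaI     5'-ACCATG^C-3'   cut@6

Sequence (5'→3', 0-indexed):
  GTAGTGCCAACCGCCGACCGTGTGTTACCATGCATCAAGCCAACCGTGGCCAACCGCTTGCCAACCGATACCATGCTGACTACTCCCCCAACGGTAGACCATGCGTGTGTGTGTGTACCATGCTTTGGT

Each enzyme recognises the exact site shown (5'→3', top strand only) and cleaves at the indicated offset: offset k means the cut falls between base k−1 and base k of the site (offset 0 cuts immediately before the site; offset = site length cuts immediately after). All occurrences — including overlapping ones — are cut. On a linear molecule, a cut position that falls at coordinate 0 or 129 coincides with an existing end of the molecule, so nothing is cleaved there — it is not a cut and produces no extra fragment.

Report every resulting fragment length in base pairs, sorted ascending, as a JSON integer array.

Site scan:
  EstIX (CCCAACG, off=7): starts [86] → cuts [93]
  NpsIV (TGAA, off=0): no sites
  VbrI (GTGTGT, off=4): starts [19, 104, 106, 108, 110] → cuts [23, 108, 110, 112, 114]
  SqiIX (GCCAACCG, off=4): starts [5, 38, 48, 59] → cuts [9, 42, 52, 63]
  UxaI (ACCATGC, off=6): starts [26, 69, 97, 116] → cuts [32, 75, 103, 122]

All cut coordinates (distinct, sorted): [9, 23, 32, 42, 52, 63, 75, 93, 103, 108, 110, 112, 114, 122]

Fragments:
  [0,9): 9 bp
  [9,23): 14 bp
  [23,32): 9 bp
  [32,42): 10 bp
  [42,52): 10 bp
  [52,63): 11 bp
  [63,75): 12 bp
  [75,93): 18 bp
  [93,103): 10 bp
  [103,108): 5 bp
  [108,110): 2 bp
  [110,112): 2 bp
  [112,114): 2 bp
  [114,122): 8 bp
  [122,129): 7 bp

[2,2,2,5,7,8,9,9,10,10,10,11,12,14,18]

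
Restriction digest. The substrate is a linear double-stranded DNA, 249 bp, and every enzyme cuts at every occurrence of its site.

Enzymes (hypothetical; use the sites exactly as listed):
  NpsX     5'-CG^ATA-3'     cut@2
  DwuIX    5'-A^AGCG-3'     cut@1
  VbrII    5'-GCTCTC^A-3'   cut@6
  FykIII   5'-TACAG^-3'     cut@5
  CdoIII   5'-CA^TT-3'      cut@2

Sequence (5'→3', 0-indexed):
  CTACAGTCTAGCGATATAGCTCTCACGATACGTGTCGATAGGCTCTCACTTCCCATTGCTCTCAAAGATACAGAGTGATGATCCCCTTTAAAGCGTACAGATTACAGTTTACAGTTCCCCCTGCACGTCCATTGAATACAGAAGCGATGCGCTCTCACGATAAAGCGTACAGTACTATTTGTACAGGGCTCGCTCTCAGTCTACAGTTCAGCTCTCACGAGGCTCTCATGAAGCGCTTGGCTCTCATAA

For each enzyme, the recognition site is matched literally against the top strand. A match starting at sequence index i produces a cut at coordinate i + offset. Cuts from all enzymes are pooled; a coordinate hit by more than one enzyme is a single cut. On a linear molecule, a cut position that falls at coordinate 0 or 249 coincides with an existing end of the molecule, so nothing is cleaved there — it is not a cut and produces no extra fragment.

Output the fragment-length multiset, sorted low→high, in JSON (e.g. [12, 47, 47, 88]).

[1,3,3,4,4,4,6,7,7,7,8,8,9,9,9,10,10,10,10,10,11,11,11,14,14,14,17,18]

Scan for sites:
  NpsX (CGATA, off=2): starts [11, 25, 35, 157] → cuts [13, 27, 37, 159]
  DwuIX (AAGCG, off=1): starts [90, 141, 162, 230] → cuts [91, 142, 163, 231]
  VbrII (GCTCTCA, off=6): starts [18, 41, 57, 150, 191, 210, 221, 239] → cuts [24, 47, 63, 156, 197, 216, 227, 245]
  FykIII (TACAG, off=5): starts [1, 68, 95, 102, 109, 136, 167, 181, 201] → cuts [6, 73, 100, 107, 114, 141, 172, 186, 206]
  CdoIII (CATT, off=2): starts [53, 129] → cuts [55, 131]

Pooled cuts: [6, 13, 24, 27, 37, 47, 55, 63, 73, 91, 100, 107, 114, 131, 141, 142, 156, 159, 163, 172, 186, 197, 206, 216, 227, 231, 245]

Fragments:
  [0,6): 6 bp
  [6,13): 7 bp
  [13,24): 11 bp
  [24,27): 3 bp
  [27,37): 10 bp
  [37,47): 10 bp
  [47,55): 8 bp
  [55,63): 8 bp
  [63,73): 10 bp
  [73,91): 18 bp
  [91,100): 9 bp
  [100,107): 7 bp
  [107,114): 7 bp
  [114,131): 17 bp
  [131,141): 10 bp
  [141,142): 1 bp
  [142,156): 14 bp
  [156,159): 3 bp
  [159,163): 4 bp
  [163,172): 9 bp
  [172,186): 14 bp
  [186,197): 11 bp
  [197,206): 9 bp
  [206,216): 10 bp
  [216,227): 11 bp
  [227,231): 4 bp
  [231,245): 14 bp
  [245,249): 4 bp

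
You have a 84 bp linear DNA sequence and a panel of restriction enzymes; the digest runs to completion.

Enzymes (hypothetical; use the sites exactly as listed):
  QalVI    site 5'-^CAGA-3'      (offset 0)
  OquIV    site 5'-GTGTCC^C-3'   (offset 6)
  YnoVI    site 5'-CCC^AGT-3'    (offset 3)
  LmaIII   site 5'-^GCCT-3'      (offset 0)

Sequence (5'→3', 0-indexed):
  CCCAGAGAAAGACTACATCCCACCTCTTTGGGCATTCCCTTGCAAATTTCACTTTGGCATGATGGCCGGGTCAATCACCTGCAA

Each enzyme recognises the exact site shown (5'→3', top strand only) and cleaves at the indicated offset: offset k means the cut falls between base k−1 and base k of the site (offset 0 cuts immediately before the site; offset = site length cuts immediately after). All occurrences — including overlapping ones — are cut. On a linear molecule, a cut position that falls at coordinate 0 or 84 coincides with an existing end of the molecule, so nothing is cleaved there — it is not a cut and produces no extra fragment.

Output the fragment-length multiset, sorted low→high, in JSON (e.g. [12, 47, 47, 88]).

Scan for sites:
  QalVI CAGA/0: at [2] ⇒ [2]
  OquIV (GTGTCCC, off=6): no sites
  YnoVI (CCCAGT, off=3): no sites
  LmaIII (GCCT, off=0): no sites

Pooled cuts: [2]

Fragment lengths:
  [0,2): 2 bp
  [2,84): 82 bp

[2,82]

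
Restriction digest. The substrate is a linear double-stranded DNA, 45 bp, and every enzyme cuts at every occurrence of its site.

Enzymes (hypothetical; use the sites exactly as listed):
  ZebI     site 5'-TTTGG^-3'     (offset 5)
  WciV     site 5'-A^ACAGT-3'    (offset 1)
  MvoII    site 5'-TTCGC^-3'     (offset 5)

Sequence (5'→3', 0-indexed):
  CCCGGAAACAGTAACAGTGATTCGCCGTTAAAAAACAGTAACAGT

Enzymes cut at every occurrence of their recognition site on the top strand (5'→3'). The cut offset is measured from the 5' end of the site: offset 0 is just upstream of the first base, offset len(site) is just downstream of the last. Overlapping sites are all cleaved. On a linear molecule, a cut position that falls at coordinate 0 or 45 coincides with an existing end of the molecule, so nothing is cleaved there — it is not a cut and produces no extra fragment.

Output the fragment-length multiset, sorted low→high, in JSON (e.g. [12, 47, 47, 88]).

Scan for sites:
  ZebI (TTTGG, off=5): no sites
  WciV (AACAGT, off=1): starts [6, 12, 33, 39] → cuts [7, 13, 34, 40]
  MvoII (TTCGC, off=5): starts [20] → cuts [25]

Pooled cuts: [7, 13, 25, 34, 40]

Fragments:
  [0,7): 7 bp
  [7,13): 6 bp
  [13,25): 12 bp
  [25,34): 9 bp
  [34,40): 6 bp
  [40,45): 5 bp

[5,6,6,7,9,12]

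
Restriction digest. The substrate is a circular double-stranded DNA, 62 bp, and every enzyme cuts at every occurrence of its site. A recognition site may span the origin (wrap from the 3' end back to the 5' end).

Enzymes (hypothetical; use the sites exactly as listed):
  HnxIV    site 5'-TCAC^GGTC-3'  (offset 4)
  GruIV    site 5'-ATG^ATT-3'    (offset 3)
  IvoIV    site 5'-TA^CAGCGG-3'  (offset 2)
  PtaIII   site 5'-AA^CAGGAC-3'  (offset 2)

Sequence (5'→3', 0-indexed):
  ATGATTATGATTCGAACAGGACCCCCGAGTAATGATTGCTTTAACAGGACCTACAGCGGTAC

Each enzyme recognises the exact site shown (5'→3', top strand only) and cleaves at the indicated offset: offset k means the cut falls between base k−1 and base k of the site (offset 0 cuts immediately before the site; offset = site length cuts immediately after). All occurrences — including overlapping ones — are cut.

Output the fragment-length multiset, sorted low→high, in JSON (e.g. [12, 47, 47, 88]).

[6,7,9,10,12,18]

Scan for sites:
  HnxIV (TCACGGTC, off=4): no sites
  GruIV ATGATT/3: at [0, 6, 31] ⇒ [3, 9, 34]
  IvoIV TACAGCGG/2: at [51] ⇒ [53]
  PtaIII AACAGGAC/2: at [14, 42] ⇒ [16, 44]

Pooled cuts: [3, 9, 16, 34, 44, 53]

Fragments:
  3→9: 6 bp
  9→16: 7 bp
  16→34: 18 bp
  34→44: 10 bp
  44→53: 9 bp
  53→3 (wrap): 62-53+3 = 12 bp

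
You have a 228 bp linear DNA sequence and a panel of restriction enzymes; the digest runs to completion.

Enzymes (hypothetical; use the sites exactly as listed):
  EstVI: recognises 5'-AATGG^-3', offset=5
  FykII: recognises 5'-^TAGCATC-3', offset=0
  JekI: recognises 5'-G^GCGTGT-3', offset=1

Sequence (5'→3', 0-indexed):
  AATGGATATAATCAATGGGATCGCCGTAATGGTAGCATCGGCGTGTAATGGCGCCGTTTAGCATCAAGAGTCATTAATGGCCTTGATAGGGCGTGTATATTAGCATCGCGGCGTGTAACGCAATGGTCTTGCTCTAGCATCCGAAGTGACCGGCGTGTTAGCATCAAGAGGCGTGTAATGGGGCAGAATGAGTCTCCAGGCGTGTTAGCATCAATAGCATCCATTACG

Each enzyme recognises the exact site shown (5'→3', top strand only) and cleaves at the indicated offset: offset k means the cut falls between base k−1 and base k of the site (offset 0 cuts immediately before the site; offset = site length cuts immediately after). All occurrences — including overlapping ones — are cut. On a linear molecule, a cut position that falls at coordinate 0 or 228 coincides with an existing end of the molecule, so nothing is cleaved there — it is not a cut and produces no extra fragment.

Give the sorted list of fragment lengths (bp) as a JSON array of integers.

[5,6,6,7,8,8,9,10,10,10,11,11,12,13,14,14,16,18,18,22]

Site scan:
  EstVI (AATGG, off=5): starts [0, 13, 27, 46, 75, 121, 176] → cuts [5, 18, 32, 51, 80, 126, 181]
  FykII (TAGCATC, off=0): starts [32, 58, 100, 134, 158, 205, 214] → cuts [32, 58, 100, 134, 158, 205, 214]
  JekI (GGCGTGT, off=1): starts [39, 89, 109, 151, 169, 198] → cuts [40, 90, 110, 152, 170, 199]

All cut coordinates (distinct, sorted): [5, 18, 32, 40, 51, 58, 80, 90, 100, 110, 126, 134, 152, 158, 170, 181, 199, 205, 214]

Fragments:
  [0,5): 5 bp
  [5,18): 13 bp
  [18,32): 14 bp
  [32,40): 8 bp
  [40,51): 11 bp
  [51,58): 7 bp
  [58,80): 22 bp
  [80,90): 10 bp
  [90,100): 10 bp
  [100,110): 10 bp
  [110,126): 16 bp
  [126,134): 8 bp
  [134,152): 18 bp
  [152,158): 6 bp
  [158,170): 12 bp
  [170,181): 11 bp
  [181,199): 18 bp
  [199,205): 6 bp
  [205,214): 9 bp
  [214,228): 14 bp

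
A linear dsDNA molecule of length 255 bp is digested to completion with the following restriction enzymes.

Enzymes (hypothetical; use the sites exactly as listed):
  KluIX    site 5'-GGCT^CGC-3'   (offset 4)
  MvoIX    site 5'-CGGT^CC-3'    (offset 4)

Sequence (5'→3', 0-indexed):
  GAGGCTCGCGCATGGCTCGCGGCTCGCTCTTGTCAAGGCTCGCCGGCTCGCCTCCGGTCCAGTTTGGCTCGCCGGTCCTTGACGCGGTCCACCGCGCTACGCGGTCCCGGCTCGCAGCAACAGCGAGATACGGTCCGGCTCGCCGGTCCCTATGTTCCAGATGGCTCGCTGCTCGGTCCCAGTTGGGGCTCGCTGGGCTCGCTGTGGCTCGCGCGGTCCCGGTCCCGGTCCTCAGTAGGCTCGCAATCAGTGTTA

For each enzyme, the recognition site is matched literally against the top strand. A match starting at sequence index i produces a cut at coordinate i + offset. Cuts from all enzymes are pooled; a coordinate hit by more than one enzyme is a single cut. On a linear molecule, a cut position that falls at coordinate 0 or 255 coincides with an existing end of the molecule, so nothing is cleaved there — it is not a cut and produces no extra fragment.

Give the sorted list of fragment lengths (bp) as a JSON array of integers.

Scan for sites:
  KluIX (GGCTCGC, off=4): starts [2, 13, 20, 36, 44, 65, 108, 136, 162, 186, 195, 205, 237] → cuts [6, 17, 24, 40, 48, 69, 112, 140, 166, 190, 199, 209, 241]
  MvoIX (CGGTCC, off=4): starts [54, 72, 84, 101, 130, 143, 173, 213, 219, 225] → cuts [58, 76, 88, 105, 134, 147, 177, 217, 223, 229]

All cut coordinates (distinct, sorted): [6, 17, 24, 40, 48, 58, 69, 76, 88, 105, 112, 134, 140, 147, 166, 177, 190, 199, 209, 217, 223, 229, 241]

Fragments:
  [0,6): 6 bp
  [6,17): 11 bp
  [17,24): 7 bp
  [24,40): 16 bp
  [40,48): 8 bp
  [48,58): 10 bp
  [58,69): 11 bp
  [69,76): 7 bp
  [76,88): 12 bp
  [88,105): 17 bp
  [105,112): 7 bp
  [112,134): 22 bp
  [134,140): 6 bp
  [140,147): 7 bp
  [147,166): 19 bp
  [166,177): 11 bp
  [177,190): 13 bp
  [190,199): 9 bp
  [199,209): 10 bp
  [209,217): 8 bp
  [217,223): 6 bp
  [223,229): 6 bp
  [229,241): 12 bp
  [241,255): 14 bp

[6,6,6,6,7,7,7,7,8,8,9,10,10,11,11,11,12,12,13,14,16,17,19,22]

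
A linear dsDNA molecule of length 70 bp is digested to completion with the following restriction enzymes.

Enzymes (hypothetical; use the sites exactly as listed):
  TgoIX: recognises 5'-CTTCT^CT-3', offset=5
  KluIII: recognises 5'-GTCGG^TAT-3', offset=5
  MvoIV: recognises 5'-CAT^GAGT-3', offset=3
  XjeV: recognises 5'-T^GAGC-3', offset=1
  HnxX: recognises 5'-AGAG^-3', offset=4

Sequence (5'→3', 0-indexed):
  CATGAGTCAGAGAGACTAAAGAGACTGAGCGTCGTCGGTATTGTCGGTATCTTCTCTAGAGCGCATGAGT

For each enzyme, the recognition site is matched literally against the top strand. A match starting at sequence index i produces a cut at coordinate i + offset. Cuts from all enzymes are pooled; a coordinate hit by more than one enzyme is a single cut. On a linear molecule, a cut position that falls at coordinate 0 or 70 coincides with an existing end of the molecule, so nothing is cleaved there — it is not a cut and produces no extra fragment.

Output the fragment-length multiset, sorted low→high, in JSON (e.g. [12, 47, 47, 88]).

Scan for sites:
  TgoIX CTTCTCT/5: at [50] ⇒ [55]
  KluIII GTCGGTAT/5: at [33, 42] ⇒ [38, 47]
  MvoIV CATGAGT/3: at [0, 63] ⇒ [3, 66]
  XjeV TGAGC/1: at [25] ⇒ [26]
  HnxX AGAG/4: at [8, 10, 19, 57] ⇒ [12, 14, 23, 61]

All cut coordinates (distinct, sorted): [3, 12, 14, 23, 26, 38, 47, 55, 61, 66]

Fragment lengths:
  [0,3): 3 bp
  [3,12): 9 bp
  [12,14): 2 bp
  [14,23): 9 bp
  [23,26): 3 bp
  [26,38): 12 bp
  [38,47): 9 bp
  [47,55): 8 bp
  [55,61): 6 bp
  [61,66): 5 bp
  [66,70): 4 bp

[2,3,3,4,5,6,8,9,9,9,12]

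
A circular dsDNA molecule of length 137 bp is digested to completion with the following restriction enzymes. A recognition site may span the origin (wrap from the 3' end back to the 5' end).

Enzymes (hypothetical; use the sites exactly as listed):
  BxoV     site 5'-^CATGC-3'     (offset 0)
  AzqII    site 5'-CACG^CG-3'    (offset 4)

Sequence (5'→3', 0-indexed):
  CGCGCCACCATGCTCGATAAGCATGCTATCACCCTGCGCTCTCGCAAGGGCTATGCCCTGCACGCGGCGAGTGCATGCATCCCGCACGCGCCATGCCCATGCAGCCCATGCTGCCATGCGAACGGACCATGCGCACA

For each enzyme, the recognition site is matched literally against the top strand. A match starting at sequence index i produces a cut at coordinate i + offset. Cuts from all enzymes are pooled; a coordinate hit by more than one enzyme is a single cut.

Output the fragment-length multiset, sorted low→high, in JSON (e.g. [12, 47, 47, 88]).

Scan for sites:
  BxoV CATGC/0: at [8, 21, 73, 91, 97, 106, 114, 127] ⇒ [8, 21, 73, 91, 97, 106, 114, 127]
  AzqII CACGCG/4: at [60, 84, 135] ⇒ [2, 64, 88]

Pooled cuts: [2, 8, 21, 64, 73, 88, 91, 97, 106, 114, 127]

Fragment lengths:
  2→8: 6 bp
  8→21: 13 bp
  21→64: 43 bp
  64→73: 9 bp
  73→88: 15 bp
  88→91: 3 bp
  91→97: 6 bp
  97→106: 9 bp
  106→114: 8 bp
  114→127: 13 bp
  127→2 (wrap): 137-127+2 = 12 bp

[3,6,6,8,9,9,12,13,13,15,43]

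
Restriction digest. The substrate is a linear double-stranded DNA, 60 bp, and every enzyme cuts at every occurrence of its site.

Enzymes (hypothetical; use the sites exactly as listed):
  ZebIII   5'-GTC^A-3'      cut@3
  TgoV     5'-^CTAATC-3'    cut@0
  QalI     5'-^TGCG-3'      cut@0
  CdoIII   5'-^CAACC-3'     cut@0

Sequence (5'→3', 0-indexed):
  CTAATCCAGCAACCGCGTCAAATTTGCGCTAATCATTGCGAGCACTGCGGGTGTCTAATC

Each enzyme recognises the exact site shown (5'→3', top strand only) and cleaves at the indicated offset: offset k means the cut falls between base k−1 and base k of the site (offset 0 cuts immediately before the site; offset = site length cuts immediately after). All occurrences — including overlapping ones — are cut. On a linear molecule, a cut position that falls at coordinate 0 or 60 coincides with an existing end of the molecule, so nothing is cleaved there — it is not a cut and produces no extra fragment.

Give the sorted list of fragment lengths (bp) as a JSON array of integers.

Scan for sites:
  ZebIII (GTCA, off=3): starts [16] → cuts [19]
  TgoV (CTAATC, off=0): starts [0, 28, 54] → cuts [28, 54] (position 0 is a terminus of the linear molecule — no cut)
  QalI (TGCG, off=0): starts [24, 36, 45] → cuts [24, 36, 45]
  CdoIII (CAACC, off=0): starts [9] → cuts [9]

Pooled cuts: [9, 19, 24, 28, 36, 45, 54]

Fragments:
  [0,9): 9 bp
  [9,19): 10 bp
  [19,24): 5 bp
  [24,28): 4 bp
  [28,36): 8 bp
  [36,45): 9 bp
  [45,54): 9 bp
  [54,60): 6 bp

[4,5,6,8,9,9,9,10]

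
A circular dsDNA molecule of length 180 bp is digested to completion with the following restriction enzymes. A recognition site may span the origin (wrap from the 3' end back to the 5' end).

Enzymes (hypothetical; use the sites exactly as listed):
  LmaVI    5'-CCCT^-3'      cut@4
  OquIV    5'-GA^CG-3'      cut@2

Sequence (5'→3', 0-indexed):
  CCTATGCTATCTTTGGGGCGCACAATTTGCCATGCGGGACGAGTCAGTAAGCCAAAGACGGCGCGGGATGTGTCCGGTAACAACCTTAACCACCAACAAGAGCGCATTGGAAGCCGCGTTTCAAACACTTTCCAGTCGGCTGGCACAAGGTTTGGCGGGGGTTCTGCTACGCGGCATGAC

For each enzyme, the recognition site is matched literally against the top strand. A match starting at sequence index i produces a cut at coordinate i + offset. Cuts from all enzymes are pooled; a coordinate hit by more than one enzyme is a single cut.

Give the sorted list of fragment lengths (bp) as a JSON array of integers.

[19,36,125]

Site scan:
  LmaVI (CCCT, off=4): starts [179] → cuts [3]
  OquIV (GACG, off=2): starts [37, 56] → cuts [39, 58]

Pooled cuts: [3, 39, 58]

Fragments:
  3→39: 36 bp
  39→58: 19 bp
  58→3 (wrap): 180-58+3 = 125 bp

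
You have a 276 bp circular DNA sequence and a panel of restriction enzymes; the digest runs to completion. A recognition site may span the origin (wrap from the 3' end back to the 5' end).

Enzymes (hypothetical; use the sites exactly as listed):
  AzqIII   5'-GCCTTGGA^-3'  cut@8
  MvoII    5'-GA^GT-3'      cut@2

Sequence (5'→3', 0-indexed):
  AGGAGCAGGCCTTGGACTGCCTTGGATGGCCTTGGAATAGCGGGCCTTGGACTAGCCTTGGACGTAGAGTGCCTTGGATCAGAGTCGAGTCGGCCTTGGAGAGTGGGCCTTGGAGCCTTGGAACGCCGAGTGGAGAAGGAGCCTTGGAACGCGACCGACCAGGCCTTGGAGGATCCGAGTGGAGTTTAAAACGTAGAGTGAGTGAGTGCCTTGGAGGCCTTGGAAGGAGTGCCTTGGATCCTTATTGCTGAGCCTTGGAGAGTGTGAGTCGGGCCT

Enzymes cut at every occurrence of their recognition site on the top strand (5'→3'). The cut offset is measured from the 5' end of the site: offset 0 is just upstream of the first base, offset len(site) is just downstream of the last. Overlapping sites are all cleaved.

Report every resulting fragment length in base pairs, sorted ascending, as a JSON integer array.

[2,2,4,4,4,5,5,5,6,6,7,8,8,9,10,10,10,10,10,11,12,12,14,15,19,21,22,25]

Site scan:
  AzqIII (GCCTTGGA, off=8): starts [8, 18, 28, 43, 54, 70, 92, 106, 114, 140, 162, 207, 216, 230, 251] → cuts [16, 26, 36, 51, 62, 78, 100, 114, 122, 148, 170, 215, 224, 238, 259]
  MvoII (GAGT, off=2): starts [66, 81, 86, 100, 127, 176, 181, 195, 199, 203, 226, 259, 265] → cuts [68, 83, 88, 102, 129, 178, 183, 197, 201, 205, 228, 261, 267]

Pooled cuts: [16, 26, 36, 51, 62, 68, 78, 83, 88, 100, 102, 114, 122, 129, 148, 170, 178, 183, 197, 201, 205, 215, 224, 228, 238, 259, 261, 267]

Fragment lengths:
  16→26: 10 bp
  26→36: 10 bp
  36→51: 15 bp
  51→62: 11 bp
  62→68: 6 bp
  68→78: 10 bp
  78→83: 5 bp
  83→88: 5 bp
  88→100: 12 bp
  100→102: 2 bp
  102→114: 12 bp
  114→122: 8 bp
  122→129: 7 bp
  129→148: 19 bp
  148→170: 22 bp
  170→178: 8 bp
  178→183: 5 bp
  183→197: 14 bp
  197→201: 4 bp
  201→205: 4 bp
  205→215: 10 bp
  215→224: 9 bp
  224→228: 4 bp
  228→238: 10 bp
  238→259: 21 bp
  259→261: 2 bp
  261→267: 6 bp
  267→16 (wrap): 276-267+16 = 25 bp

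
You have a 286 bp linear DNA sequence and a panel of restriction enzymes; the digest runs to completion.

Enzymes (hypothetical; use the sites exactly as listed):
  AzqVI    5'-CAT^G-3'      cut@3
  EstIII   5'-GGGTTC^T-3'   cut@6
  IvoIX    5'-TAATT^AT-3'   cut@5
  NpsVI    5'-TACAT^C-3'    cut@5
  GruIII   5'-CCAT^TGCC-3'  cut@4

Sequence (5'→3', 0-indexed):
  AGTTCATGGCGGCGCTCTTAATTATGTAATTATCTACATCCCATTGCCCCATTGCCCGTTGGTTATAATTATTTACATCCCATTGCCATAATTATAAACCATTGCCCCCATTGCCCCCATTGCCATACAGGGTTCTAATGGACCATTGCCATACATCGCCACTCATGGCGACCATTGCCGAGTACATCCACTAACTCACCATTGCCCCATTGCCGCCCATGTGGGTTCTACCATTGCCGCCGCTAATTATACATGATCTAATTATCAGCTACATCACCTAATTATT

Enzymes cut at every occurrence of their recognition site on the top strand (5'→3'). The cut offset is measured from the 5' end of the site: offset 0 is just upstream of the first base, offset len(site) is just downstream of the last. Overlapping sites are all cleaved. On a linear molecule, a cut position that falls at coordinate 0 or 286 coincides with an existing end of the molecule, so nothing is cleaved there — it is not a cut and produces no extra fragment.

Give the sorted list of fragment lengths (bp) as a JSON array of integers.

[3,5,5,6,6,7,8,8,8,8,8,8,9,9,9,9,9,9,10,10,10,10,11,11,12,14,15,15,16,18]

Scan for sites:
  AzqVI (CATG, off=3): starts [4, 163, 217, 251] → cuts [7, 166, 220, 254]
  EstIII (GGGTTCT, off=6): starts [129, 222] → cuts [135, 228]
  IvoIX (TAATTAT, off=5): starts [18, 26, 65, 88, 243, 258, 278] → cuts [23, 31, 70, 93, 248, 263, 283]
  NpsVI (TACATC, off=5): starts [34, 73, 151, 182, 269] → cuts [39, 78, 156, 187, 274]
  GruIII (CCATTGCC, off=4): starts [40, 48, 79, 98, 107, 116, 142, 171, 198, 206, 230] → cuts [44, 52, 83, 102, 111, 120, 146, 175, 202, 210, 234]

All cut coordinates (distinct, sorted): [7, 23, 31, 39, 44, 52, 70, 78, 83, 93, 102, 111, 120, 135, 146, 156, 166, 175, 187, 202, 210, 220, 228, 234, 248, 254, 263, 274, 283]

Fragments:
  [0,7): 7 bp
  [7,23): 16 bp
  [23,31): 8 bp
  [31,39): 8 bp
  [39,44): 5 bp
  [44,52): 8 bp
  [52,70): 18 bp
  [70,78): 8 bp
  [78,83): 5 bp
  [83,93): 10 bp
  [93,102): 9 bp
  [102,111): 9 bp
  [111,120): 9 bp
  [120,135): 15 bp
  [135,146): 11 bp
  [146,156): 10 bp
  [156,166): 10 bp
  [166,175): 9 bp
  [175,187): 12 bp
  [187,202): 15 bp
  [202,210): 8 bp
  [210,220): 10 bp
  [220,228): 8 bp
  [228,234): 6 bp
  [234,248): 14 bp
  [248,254): 6 bp
  [254,263): 9 bp
  [263,274): 11 bp
  [274,283): 9 bp
  [283,286): 3 bp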